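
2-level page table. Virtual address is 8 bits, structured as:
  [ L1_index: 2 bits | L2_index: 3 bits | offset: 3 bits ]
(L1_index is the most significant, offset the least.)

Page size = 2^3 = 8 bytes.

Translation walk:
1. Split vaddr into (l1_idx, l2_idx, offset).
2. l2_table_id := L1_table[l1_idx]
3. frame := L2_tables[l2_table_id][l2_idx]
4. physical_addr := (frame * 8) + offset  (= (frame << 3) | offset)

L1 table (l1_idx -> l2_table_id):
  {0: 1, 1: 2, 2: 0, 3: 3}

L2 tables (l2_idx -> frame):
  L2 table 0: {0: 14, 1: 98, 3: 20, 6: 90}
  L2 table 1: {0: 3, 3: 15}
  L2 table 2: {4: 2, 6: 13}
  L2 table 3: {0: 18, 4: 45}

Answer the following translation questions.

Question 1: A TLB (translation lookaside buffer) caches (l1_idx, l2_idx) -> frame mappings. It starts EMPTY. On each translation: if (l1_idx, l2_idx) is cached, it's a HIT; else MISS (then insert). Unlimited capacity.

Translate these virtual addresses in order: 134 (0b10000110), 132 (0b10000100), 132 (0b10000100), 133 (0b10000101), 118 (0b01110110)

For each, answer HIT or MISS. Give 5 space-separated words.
vaddr=134: (2,0) not in TLB -> MISS, insert
vaddr=132: (2,0) in TLB -> HIT
vaddr=132: (2,0) in TLB -> HIT
vaddr=133: (2,0) in TLB -> HIT
vaddr=118: (1,6) not in TLB -> MISS, insert

Answer: MISS HIT HIT HIT MISS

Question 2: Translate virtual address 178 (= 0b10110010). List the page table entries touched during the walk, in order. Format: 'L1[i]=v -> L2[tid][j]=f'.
vaddr = 178 = 0b10110010
Split: l1_idx=2, l2_idx=6, offset=2

Answer: L1[2]=0 -> L2[0][6]=90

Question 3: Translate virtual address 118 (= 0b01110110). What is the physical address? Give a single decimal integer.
Answer: 110

Derivation:
vaddr = 118 = 0b01110110
Split: l1_idx=1, l2_idx=6, offset=6
L1[1] = 2
L2[2][6] = 13
paddr = 13 * 8 + 6 = 110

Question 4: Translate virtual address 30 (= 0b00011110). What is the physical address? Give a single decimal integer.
vaddr = 30 = 0b00011110
Split: l1_idx=0, l2_idx=3, offset=6
L1[0] = 1
L2[1][3] = 15
paddr = 15 * 8 + 6 = 126

Answer: 126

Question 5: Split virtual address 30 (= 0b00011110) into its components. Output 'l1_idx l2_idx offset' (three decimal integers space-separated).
Answer: 0 3 6

Derivation:
vaddr = 30 = 0b00011110
  top 2 bits -> l1_idx = 0
  next 3 bits -> l2_idx = 3
  bottom 3 bits -> offset = 6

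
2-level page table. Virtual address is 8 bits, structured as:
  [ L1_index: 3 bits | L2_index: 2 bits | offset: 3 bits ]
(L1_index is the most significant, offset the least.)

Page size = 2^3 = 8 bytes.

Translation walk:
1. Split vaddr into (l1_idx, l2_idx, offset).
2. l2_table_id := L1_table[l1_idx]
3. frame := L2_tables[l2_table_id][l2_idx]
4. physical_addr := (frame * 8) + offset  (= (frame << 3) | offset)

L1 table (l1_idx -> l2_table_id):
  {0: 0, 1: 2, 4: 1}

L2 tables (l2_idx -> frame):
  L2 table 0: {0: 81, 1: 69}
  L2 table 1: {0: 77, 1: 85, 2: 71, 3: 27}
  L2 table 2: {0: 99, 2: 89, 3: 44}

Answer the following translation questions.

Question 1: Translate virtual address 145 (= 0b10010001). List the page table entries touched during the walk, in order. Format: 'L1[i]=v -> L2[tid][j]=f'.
Answer: L1[4]=1 -> L2[1][2]=71

Derivation:
vaddr = 145 = 0b10010001
Split: l1_idx=4, l2_idx=2, offset=1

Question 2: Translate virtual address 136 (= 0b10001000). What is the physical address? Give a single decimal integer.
Answer: 680

Derivation:
vaddr = 136 = 0b10001000
Split: l1_idx=4, l2_idx=1, offset=0
L1[4] = 1
L2[1][1] = 85
paddr = 85 * 8 + 0 = 680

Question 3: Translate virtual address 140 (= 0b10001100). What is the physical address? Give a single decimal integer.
Answer: 684

Derivation:
vaddr = 140 = 0b10001100
Split: l1_idx=4, l2_idx=1, offset=4
L1[4] = 1
L2[1][1] = 85
paddr = 85 * 8 + 4 = 684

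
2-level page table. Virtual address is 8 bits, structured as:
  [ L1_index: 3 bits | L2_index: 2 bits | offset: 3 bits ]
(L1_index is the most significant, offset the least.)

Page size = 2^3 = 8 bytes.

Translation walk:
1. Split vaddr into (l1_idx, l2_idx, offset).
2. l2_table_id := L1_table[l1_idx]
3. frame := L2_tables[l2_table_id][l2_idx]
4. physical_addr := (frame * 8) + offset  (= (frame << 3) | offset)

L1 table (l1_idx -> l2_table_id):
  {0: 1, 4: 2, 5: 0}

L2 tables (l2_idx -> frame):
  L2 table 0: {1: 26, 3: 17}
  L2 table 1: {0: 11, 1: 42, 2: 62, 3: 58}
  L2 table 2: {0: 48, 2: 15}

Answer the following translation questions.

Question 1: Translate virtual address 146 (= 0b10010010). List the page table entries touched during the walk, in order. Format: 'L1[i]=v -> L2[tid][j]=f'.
vaddr = 146 = 0b10010010
Split: l1_idx=4, l2_idx=2, offset=2

Answer: L1[4]=2 -> L2[2][2]=15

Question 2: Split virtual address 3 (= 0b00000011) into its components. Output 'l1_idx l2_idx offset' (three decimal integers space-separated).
Answer: 0 0 3

Derivation:
vaddr = 3 = 0b00000011
  top 3 bits -> l1_idx = 0
  next 2 bits -> l2_idx = 0
  bottom 3 bits -> offset = 3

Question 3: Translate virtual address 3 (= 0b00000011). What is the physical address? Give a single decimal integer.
Answer: 91

Derivation:
vaddr = 3 = 0b00000011
Split: l1_idx=0, l2_idx=0, offset=3
L1[0] = 1
L2[1][0] = 11
paddr = 11 * 8 + 3 = 91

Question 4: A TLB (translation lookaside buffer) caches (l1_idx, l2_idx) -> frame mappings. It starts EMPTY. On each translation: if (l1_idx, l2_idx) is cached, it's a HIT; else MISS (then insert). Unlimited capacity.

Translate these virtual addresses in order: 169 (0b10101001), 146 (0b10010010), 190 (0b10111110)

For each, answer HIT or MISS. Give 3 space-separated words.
Answer: MISS MISS MISS

Derivation:
vaddr=169: (5,1) not in TLB -> MISS, insert
vaddr=146: (4,2) not in TLB -> MISS, insert
vaddr=190: (5,3) not in TLB -> MISS, insert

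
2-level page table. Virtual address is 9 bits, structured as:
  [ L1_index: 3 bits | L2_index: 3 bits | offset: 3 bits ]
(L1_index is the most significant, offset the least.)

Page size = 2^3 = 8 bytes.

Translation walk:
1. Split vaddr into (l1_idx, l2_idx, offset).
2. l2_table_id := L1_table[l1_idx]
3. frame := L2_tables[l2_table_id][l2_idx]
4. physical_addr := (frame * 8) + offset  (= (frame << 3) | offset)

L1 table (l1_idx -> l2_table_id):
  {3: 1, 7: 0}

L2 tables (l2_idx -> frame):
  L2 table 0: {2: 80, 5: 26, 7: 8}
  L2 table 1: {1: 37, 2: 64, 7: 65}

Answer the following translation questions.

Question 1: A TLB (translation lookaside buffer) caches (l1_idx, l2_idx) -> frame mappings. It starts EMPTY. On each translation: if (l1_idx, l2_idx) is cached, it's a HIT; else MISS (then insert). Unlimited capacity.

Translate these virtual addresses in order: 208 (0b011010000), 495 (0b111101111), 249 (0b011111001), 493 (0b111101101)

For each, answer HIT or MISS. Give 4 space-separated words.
vaddr=208: (3,2) not in TLB -> MISS, insert
vaddr=495: (7,5) not in TLB -> MISS, insert
vaddr=249: (3,7) not in TLB -> MISS, insert
vaddr=493: (7,5) in TLB -> HIT

Answer: MISS MISS MISS HIT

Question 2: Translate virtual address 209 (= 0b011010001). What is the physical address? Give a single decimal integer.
Answer: 513

Derivation:
vaddr = 209 = 0b011010001
Split: l1_idx=3, l2_idx=2, offset=1
L1[3] = 1
L2[1][2] = 64
paddr = 64 * 8 + 1 = 513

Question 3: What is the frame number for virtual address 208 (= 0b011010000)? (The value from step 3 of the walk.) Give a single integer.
Answer: 64

Derivation:
vaddr = 208: l1_idx=3, l2_idx=2
L1[3] = 1; L2[1][2] = 64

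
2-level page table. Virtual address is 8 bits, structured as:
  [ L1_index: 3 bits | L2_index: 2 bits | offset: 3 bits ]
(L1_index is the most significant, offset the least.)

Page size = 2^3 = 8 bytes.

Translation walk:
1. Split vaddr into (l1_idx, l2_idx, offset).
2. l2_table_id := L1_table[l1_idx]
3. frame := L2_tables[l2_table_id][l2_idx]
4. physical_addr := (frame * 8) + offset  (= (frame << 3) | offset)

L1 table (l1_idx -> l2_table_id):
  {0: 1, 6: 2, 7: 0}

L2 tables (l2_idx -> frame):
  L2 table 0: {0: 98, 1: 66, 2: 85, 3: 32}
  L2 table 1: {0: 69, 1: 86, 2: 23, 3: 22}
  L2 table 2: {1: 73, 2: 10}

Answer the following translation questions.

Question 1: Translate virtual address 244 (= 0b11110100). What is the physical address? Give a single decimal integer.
Answer: 684

Derivation:
vaddr = 244 = 0b11110100
Split: l1_idx=7, l2_idx=2, offset=4
L1[7] = 0
L2[0][2] = 85
paddr = 85 * 8 + 4 = 684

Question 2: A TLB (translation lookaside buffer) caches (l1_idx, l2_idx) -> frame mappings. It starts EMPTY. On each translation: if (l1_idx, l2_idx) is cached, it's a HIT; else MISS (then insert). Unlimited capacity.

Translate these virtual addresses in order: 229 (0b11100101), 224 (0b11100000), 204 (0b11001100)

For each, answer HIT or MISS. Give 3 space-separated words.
Answer: MISS HIT MISS

Derivation:
vaddr=229: (7,0) not in TLB -> MISS, insert
vaddr=224: (7,0) in TLB -> HIT
vaddr=204: (6,1) not in TLB -> MISS, insert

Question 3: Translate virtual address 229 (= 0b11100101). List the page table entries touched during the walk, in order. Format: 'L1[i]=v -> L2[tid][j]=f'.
Answer: L1[7]=0 -> L2[0][0]=98

Derivation:
vaddr = 229 = 0b11100101
Split: l1_idx=7, l2_idx=0, offset=5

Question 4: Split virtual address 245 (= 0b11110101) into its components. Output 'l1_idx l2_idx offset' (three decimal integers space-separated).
Answer: 7 2 5

Derivation:
vaddr = 245 = 0b11110101
  top 3 bits -> l1_idx = 7
  next 2 bits -> l2_idx = 2
  bottom 3 bits -> offset = 5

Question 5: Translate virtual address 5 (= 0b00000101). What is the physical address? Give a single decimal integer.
Answer: 557

Derivation:
vaddr = 5 = 0b00000101
Split: l1_idx=0, l2_idx=0, offset=5
L1[0] = 1
L2[1][0] = 69
paddr = 69 * 8 + 5 = 557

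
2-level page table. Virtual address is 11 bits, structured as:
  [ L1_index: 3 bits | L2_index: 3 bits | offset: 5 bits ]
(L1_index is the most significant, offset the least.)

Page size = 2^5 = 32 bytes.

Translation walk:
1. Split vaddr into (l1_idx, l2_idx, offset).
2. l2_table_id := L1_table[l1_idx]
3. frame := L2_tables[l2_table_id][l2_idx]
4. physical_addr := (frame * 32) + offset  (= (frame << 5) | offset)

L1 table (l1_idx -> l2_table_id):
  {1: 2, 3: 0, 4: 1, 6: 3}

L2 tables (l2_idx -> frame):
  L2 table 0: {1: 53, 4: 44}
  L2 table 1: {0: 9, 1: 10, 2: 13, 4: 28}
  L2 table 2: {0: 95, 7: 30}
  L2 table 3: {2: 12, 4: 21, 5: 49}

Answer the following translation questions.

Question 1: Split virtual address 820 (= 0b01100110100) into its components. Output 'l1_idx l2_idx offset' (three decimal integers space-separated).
Answer: 3 1 20

Derivation:
vaddr = 820 = 0b01100110100
  top 3 bits -> l1_idx = 3
  next 3 bits -> l2_idx = 1
  bottom 5 bits -> offset = 20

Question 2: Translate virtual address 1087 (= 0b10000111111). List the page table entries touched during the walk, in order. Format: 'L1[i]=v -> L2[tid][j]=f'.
Answer: L1[4]=1 -> L2[1][1]=10

Derivation:
vaddr = 1087 = 0b10000111111
Split: l1_idx=4, l2_idx=1, offset=31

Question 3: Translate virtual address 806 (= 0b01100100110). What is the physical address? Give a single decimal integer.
Answer: 1702

Derivation:
vaddr = 806 = 0b01100100110
Split: l1_idx=3, l2_idx=1, offset=6
L1[3] = 0
L2[0][1] = 53
paddr = 53 * 32 + 6 = 1702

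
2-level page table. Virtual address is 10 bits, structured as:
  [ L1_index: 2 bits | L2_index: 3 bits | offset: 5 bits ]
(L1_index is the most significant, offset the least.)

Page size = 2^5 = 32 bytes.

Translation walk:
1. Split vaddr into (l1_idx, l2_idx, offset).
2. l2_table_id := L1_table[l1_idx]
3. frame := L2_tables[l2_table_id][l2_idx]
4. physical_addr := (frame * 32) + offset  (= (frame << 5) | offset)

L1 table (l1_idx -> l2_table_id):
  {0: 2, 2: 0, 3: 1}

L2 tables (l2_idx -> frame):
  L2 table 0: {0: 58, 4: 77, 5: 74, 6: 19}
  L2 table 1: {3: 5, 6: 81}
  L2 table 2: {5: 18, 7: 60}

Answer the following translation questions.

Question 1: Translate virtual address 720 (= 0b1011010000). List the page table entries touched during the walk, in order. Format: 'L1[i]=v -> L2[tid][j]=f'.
Answer: L1[2]=0 -> L2[0][6]=19

Derivation:
vaddr = 720 = 0b1011010000
Split: l1_idx=2, l2_idx=6, offset=16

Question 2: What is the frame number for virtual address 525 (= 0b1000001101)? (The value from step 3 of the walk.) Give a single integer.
Answer: 58

Derivation:
vaddr = 525: l1_idx=2, l2_idx=0
L1[2] = 0; L2[0][0] = 58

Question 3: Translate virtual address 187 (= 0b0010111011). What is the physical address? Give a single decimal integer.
vaddr = 187 = 0b0010111011
Split: l1_idx=0, l2_idx=5, offset=27
L1[0] = 2
L2[2][5] = 18
paddr = 18 * 32 + 27 = 603

Answer: 603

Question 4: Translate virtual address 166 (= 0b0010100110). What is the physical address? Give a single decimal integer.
Answer: 582

Derivation:
vaddr = 166 = 0b0010100110
Split: l1_idx=0, l2_idx=5, offset=6
L1[0] = 2
L2[2][5] = 18
paddr = 18 * 32 + 6 = 582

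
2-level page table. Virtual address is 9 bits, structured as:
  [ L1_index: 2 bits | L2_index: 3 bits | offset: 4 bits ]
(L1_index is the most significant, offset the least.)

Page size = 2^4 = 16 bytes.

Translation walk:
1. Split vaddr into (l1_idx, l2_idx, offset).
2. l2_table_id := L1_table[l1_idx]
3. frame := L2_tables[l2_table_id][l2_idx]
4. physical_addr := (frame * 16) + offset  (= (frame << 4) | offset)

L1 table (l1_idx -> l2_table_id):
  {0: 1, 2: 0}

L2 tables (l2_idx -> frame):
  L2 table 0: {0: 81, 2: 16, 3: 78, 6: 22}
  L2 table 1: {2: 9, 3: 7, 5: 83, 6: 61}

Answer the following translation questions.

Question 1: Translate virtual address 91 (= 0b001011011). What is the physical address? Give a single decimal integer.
vaddr = 91 = 0b001011011
Split: l1_idx=0, l2_idx=5, offset=11
L1[0] = 1
L2[1][5] = 83
paddr = 83 * 16 + 11 = 1339

Answer: 1339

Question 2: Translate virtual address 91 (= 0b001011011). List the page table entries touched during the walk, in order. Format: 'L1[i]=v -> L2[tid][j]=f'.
vaddr = 91 = 0b001011011
Split: l1_idx=0, l2_idx=5, offset=11

Answer: L1[0]=1 -> L2[1][5]=83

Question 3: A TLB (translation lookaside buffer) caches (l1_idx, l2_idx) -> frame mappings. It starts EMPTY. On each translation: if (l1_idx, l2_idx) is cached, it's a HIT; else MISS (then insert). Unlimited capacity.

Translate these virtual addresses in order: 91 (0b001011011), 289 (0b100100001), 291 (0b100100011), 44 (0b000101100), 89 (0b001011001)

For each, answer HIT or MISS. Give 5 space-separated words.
Answer: MISS MISS HIT MISS HIT

Derivation:
vaddr=91: (0,5) not in TLB -> MISS, insert
vaddr=289: (2,2) not in TLB -> MISS, insert
vaddr=291: (2,2) in TLB -> HIT
vaddr=44: (0,2) not in TLB -> MISS, insert
vaddr=89: (0,5) in TLB -> HIT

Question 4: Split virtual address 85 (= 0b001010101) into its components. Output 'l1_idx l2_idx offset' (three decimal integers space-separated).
Answer: 0 5 5

Derivation:
vaddr = 85 = 0b001010101
  top 2 bits -> l1_idx = 0
  next 3 bits -> l2_idx = 5
  bottom 4 bits -> offset = 5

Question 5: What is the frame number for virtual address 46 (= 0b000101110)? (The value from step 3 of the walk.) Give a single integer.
vaddr = 46: l1_idx=0, l2_idx=2
L1[0] = 1; L2[1][2] = 9

Answer: 9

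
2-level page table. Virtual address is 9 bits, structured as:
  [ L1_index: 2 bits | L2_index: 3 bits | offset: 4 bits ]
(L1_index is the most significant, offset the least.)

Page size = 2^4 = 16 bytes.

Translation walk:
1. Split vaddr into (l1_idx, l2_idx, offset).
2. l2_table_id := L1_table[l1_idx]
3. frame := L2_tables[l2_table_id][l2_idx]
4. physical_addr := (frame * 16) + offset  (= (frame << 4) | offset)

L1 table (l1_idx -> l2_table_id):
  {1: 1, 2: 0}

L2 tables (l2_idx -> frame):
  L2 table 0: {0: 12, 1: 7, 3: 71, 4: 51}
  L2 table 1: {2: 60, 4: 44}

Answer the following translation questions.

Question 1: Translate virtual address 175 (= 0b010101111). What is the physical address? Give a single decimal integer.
Answer: 975

Derivation:
vaddr = 175 = 0b010101111
Split: l1_idx=1, l2_idx=2, offset=15
L1[1] = 1
L2[1][2] = 60
paddr = 60 * 16 + 15 = 975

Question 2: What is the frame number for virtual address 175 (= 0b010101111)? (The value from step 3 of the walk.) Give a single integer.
vaddr = 175: l1_idx=1, l2_idx=2
L1[1] = 1; L2[1][2] = 60

Answer: 60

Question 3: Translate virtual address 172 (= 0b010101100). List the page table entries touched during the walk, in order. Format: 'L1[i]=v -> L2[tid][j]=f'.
Answer: L1[1]=1 -> L2[1][2]=60

Derivation:
vaddr = 172 = 0b010101100
Split: l1_idx=1, l2_idx=2, offset=12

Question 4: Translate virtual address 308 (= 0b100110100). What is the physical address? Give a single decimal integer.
Answer: 1140

Derivation:
vaddr = 308 = 0b100110100
Split: l1_idx=2, l2_idx=3, offset=4
L1[2] = 0
L2[0][3] = 71
paddr = 71 * 16 + 4 = 1140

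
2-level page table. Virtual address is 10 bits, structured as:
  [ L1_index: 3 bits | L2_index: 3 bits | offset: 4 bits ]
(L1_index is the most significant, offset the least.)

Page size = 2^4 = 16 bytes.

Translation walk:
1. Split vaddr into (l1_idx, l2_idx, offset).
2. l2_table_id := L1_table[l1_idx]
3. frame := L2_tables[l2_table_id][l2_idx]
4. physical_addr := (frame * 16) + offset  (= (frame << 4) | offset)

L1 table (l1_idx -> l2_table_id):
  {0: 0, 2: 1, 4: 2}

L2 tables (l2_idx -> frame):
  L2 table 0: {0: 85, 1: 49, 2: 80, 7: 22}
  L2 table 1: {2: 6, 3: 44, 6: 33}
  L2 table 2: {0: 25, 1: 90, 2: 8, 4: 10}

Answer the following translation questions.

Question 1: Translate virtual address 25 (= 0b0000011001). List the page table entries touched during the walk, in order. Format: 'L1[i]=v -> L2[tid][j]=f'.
Answer: L1[0]=0 -> L2[0][1]=49

Derivation:
vaddr = 25 = 0b0000011001
Split: l1_idx=0, l2_idx=1, offset=9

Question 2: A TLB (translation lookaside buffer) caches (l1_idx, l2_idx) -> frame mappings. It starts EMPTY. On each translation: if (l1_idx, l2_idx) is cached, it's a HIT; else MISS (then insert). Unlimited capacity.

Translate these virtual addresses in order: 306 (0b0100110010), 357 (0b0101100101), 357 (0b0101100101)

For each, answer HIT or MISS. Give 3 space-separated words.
Answer: MISS MISS HIT

Derivation:
vaddr=306: (2,3) not in TLB -> MISS, insert
vaddr=357: (2,6) not in TLB -> MISS, insert
vaddr=357: (2,6) in TLB -> HIT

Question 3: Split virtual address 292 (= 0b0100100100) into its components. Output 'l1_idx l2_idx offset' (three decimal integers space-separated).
Answer: 2 2 4

Derivation:
vaddr = 292 = 0b0100100100
  top 3 bits -> l1_idx = 2
  next 3 bits -> l2_idx = 2
  bottom 4 bits -> offset = 4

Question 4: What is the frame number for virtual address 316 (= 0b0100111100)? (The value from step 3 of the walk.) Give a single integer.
Answer: 44

Derivation:
vaddr = 316: l1_idx=2, l2_idx=3
L1[2] = 1; L2[1][3] = 44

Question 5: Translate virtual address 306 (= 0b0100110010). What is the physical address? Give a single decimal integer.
vaddr = 306 = 0b0100110010
Split: l1_idx=2, l2_idx=3, offset=2
L1[2] = 1
L2[1][3] = 44
paddr = 44 * 16 + 2 = 706

Answer: 706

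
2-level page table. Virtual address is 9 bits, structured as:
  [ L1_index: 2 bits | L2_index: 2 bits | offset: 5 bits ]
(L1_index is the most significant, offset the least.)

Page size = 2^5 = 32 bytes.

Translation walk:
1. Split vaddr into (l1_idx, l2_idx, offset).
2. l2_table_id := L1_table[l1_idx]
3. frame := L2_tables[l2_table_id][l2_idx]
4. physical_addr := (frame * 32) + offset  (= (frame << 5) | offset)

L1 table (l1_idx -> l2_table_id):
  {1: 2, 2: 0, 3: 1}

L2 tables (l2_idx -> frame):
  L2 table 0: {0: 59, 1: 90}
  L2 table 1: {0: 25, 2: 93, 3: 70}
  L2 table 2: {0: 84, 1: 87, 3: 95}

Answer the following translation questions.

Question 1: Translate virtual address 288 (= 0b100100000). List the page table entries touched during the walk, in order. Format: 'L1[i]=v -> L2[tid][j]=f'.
vaddr = 288 = 0b100100000
Split: l1_idx=2, l2_idx=1, offset=0

Answer: L1[2]=0 -> L2[0][1]=90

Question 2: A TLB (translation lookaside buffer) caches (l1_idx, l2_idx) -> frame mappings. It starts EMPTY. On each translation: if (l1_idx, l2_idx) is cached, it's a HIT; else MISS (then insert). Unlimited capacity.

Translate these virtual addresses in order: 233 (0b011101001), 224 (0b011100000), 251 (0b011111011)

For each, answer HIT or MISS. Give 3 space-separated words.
Answer: MISS HIT HIT

Derivation:
vaddr=233: (1,3) not in TLB -> MISS, insert
vaddr=224: (1,3) in TLB -> HIT
vaddr=251: (1,3) in TLB -> HIT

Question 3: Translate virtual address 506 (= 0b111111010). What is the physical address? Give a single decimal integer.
vaddr = 506 = 0b111111010
Split: l1_idx=3, l2_idx=3, offset=26
L1[3] = 1
L2[1][3] = 70
paddr = 70 * 32 + 26 = 2266

Answer: 2266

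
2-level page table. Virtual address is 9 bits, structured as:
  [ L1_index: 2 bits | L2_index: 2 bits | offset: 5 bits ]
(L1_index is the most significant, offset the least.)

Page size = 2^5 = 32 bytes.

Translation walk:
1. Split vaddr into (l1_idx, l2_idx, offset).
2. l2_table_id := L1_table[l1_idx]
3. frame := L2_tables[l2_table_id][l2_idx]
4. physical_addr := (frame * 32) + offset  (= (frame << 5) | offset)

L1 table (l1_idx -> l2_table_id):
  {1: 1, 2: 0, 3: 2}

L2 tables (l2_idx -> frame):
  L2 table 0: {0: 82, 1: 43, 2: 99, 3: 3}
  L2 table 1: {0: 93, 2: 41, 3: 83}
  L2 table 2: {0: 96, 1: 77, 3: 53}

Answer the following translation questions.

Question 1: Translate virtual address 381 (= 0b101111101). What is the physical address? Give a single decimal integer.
Answer: 125

Derivation:
vaddr = 381 = 0b101111101
Split: l1_idx=2, l2_idx=3, offset=29
L1[2] = 0
L2[0][3] = 3
paddr = 3 * 32 + 29 = 125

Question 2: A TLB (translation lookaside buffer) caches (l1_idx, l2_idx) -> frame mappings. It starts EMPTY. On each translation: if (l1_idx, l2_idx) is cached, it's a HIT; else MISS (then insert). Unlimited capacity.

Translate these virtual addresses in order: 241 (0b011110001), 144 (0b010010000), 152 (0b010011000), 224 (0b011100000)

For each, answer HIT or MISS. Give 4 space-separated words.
Answer: MISS MISS HIT HIT

Derivation:
vaddr=241: (1,3) not in TLB -> MISS, insert
vaddr=144: (1,0) not in TLB -> MISS, insert
vaddr=152: (1,0) in TLB -> HIT
vaddr=224: (1,3) in TLB -> HIT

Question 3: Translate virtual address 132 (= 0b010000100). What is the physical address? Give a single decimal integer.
vaddr = 132 = 0b010000100
Split: l1_idx=1, l2_idx=0, offset=4
L1[1] = 1
L2[1][0] = 93
paddr = 93 * 32 + 4 = 2980

Answer: 2980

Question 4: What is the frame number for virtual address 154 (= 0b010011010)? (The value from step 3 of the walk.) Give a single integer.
vaddr = 154: l1_idx=1, l2_idx=0
L1[1] = 1; L2[1][0] = 93

Answer: 93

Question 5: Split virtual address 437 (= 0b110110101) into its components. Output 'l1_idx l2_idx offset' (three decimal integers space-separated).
Answer: 3 1 21

Derivation:
vaddr = 437 = 0b110110101
  top 2 bits -> l1_idx = 3
  next 2 bits -> l2_idx = 1
  bottom 5 bits -> offset = 21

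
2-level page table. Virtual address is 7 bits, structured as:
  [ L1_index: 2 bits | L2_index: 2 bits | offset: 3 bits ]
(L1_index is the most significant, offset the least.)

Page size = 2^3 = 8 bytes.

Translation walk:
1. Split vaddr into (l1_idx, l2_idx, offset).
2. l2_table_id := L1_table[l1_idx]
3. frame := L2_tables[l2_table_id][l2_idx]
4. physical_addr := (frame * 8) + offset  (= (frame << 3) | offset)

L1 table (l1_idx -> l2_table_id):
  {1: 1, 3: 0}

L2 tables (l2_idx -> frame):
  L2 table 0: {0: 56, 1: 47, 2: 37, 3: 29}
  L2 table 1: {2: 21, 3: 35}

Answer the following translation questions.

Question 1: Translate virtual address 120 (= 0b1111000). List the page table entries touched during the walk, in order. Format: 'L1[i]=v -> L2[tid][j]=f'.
vaddr = 120 = 0b1111000
Split: l1_idx=3, l2_idx=3, offset=0

Answer: L1[3]=0 -> L2[0][3]=29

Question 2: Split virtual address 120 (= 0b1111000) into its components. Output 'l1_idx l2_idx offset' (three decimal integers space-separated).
Answer: 3 3 0

Derivation:
vaddr = 120 = 0b1111000
  top 2 bits -> l1_idx = 3
  next 2 bits -> l2_idx = 3
  bottom 3 bits -> offset = 0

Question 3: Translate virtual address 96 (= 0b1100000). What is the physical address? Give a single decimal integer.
vaddr = 96 = 0b1100000
Split: l1_idx=3, l2_idx=0, offset=0
L1[3] = 0
L2[0][0] = 56
paddr = 56 * 8 + 0 = 448

Answer: 448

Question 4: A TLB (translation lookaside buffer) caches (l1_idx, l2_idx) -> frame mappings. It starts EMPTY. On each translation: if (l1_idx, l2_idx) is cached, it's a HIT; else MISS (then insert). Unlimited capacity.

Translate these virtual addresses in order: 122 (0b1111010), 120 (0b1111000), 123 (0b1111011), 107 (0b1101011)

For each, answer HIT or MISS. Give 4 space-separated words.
vaddr=122: (3,3) not in TLB -> MISS, insert
vaddr=120: (3,3) in TLB -> HIT
vaddr=123: (3,3) in TLB -> HIT
vaddr=107: (3,1) not in TLB -> MISS, insert

Answer: MISS HIT HIT MISS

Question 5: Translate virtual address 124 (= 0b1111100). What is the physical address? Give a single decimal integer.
vaddr = 124 = 0b1111100
Split: l1_idx=3, l2_idx=3, offset=4
L1[3] = 0
L2[0][3] = 29
paddr = 29 * 8 + 4 = 236

Answer: 236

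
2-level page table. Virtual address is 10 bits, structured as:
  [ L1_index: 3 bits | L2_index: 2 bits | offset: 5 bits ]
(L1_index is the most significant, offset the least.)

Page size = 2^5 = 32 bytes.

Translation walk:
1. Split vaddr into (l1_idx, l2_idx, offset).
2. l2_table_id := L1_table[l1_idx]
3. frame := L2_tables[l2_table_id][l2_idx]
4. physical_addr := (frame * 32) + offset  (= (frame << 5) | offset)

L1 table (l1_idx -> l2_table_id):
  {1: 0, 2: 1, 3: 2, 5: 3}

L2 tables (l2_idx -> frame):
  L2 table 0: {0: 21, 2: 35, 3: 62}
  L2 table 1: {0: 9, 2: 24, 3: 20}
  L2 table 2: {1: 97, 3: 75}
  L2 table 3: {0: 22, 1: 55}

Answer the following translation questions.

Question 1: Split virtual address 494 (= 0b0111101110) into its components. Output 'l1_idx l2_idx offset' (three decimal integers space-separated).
vaddr = 494 = 0b0111101110
  top 3 bits -> l1_idx = 3
  next 2 bits -> l2_idx = 3
  bottom 5 bits -> offset = 14

Answer: 3 3 14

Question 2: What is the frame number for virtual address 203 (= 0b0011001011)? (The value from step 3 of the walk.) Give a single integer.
vaddr = 203: l1_idx=1, l2_idx=2
L1[1] = 0; L2[0][2] = 35

Answer: 35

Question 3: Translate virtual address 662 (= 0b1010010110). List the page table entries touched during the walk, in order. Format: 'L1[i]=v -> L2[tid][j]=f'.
vaddr = 662 = 0b1010010110
Split: l1_idx=5, l2_idx=0, offset=22

Answer: L1[5]=3 -> L2[3][0]=22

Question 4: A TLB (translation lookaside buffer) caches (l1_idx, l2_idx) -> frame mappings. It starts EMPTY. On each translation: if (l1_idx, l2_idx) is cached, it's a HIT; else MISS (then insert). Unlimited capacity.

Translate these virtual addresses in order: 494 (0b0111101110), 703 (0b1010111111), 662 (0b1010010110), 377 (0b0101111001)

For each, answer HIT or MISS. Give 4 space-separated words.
Answer: MISS MISS MISS MISS

Derivation:
vaddr=494: (3,3) not in TLB -> MISS, insert
vaddr=703: (5,1) not in TLB -> MISS, insert
vaddr=662: (5,0) not in TLB -> MISS, insert
vaddr=377: (2,3) not in TLB -> MISS, insert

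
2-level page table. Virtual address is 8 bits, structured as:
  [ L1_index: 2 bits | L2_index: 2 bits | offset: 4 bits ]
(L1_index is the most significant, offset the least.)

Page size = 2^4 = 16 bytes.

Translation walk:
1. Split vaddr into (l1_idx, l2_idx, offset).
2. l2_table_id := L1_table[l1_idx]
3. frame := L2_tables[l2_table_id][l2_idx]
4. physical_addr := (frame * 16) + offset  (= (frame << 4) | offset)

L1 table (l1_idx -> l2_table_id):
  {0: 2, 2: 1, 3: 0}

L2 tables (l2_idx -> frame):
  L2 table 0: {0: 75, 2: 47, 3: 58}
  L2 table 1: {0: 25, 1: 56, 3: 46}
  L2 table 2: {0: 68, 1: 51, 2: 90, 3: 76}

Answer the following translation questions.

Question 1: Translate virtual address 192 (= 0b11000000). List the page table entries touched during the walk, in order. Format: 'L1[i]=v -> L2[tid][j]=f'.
Answer: L1[3]=0 -> L2[0][0]=75

Derivation:
vaddr = 192 = 0b11000000
Split: l1_idx=3, l2_idx=0, offset=0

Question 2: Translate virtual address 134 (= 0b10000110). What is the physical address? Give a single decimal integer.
Answer: 406

Derivation:
vaddr = 134 = 0b10000110
Split: l1_idx=2, l2_idx=0, offset=6
L1[2] = 1
L2[1][0] = 25
paddr = 25 * 16 + 6 = 406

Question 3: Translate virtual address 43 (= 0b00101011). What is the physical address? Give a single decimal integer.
vaddr = 43 = 0b00101011
Split: l1_idx=0, l2_idx=2, offset=11
L1[0] = 2
L2[2][2] = 90
paddr = 90 * 16 + 11 = 1451

Answer: 1451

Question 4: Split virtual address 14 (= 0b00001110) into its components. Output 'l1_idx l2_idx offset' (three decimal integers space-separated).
Answer: 0 0 14

Derivation:
vaddr = 14 = 0b00001110
  top 2 bits -> l1_idx = 0
  next 2 bits -> l2_idx = 0
  bottom 4 bits -> offset = 14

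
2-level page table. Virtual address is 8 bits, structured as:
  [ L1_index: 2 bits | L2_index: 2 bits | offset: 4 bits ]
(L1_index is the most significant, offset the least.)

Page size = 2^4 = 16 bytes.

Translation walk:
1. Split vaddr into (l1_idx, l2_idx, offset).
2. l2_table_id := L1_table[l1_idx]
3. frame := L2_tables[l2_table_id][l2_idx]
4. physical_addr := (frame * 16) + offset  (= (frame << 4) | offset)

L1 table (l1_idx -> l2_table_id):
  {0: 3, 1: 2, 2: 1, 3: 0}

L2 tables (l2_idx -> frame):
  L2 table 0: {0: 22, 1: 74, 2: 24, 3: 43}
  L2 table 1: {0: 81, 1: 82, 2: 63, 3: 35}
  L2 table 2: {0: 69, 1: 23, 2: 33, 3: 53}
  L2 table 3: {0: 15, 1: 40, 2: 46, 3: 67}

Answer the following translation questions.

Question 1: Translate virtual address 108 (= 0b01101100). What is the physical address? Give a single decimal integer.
vaddr = 108 = 0b01101100
Split: l1_idx=1, l2_idx=2, offset=12
L1[1] = 2
L2[2][2] = 33
paddr = 33 * 16 + 12 = 540

Answer: 540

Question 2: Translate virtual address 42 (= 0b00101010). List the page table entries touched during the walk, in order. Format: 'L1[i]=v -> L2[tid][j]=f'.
vaddr = 42 = 0b00101010
Split: l1_idx=0, l2_idx=2, offset=10

Answer: L1[0]=3 -> L2[3][2]=46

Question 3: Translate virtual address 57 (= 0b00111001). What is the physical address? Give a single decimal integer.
vaddr = 57 = 0b00111001
Split: l1_idx=0, l2_idx=3, offset=9
L1[0] = 3
L2[3][3] = 67
paddr = 67 * 16 + 9 = 1081

Answer: 1081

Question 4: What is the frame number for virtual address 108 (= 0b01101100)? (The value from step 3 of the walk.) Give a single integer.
vaddr = 108: l1_idx=1, l2_idx=2
L1[1] = 2; L2[2][2] = 33

Answer: 33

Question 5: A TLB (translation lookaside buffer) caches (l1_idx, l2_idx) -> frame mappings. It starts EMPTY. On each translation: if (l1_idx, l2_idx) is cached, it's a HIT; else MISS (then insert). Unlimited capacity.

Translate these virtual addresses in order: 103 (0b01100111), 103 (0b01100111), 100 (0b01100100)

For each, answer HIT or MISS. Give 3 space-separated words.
Answer: MISS HIT HIT

Derivation:
vaddr=103: (1,2) not in TLB -> MISS, insert
vaddr=103: (1,2) in TLB -> HIT
vaddr=100: (1,2) in TLB -> HIT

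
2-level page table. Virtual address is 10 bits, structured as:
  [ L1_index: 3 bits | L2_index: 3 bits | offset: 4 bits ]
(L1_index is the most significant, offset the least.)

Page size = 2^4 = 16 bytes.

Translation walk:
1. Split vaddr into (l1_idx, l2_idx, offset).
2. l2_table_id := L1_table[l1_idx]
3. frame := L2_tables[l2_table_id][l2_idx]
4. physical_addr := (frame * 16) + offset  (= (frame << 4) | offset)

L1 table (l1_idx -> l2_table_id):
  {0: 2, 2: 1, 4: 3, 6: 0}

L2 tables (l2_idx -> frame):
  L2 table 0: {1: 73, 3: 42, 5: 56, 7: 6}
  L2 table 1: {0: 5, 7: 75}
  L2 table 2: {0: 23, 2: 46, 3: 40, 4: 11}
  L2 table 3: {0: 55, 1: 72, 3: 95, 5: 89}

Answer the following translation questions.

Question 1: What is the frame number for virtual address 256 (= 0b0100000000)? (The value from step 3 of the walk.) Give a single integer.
vaddr = 256: l1_idx=2, l2_idx=0
L1[2] = 1; L2[1][0] = 5

Answer: 5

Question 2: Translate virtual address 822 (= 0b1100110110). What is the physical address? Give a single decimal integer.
vaddr = 822 = 0b1100110110
Split: l1_idx=6, l2_idx=3, offset=6
L1[6] = 0
L2[0][3] = 42
paddr = 42 * 16 + 6 = 678

Answer: 678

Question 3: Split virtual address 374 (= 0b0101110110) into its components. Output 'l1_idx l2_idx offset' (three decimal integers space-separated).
Answer: 2 7 6

Derivation:
vaddr = 374 = 0b0101110110
  top 3 bits -> l1_idx = 2
  next 3 bits -> l2_idx = 7
  bottom 4 bits -> offset = 6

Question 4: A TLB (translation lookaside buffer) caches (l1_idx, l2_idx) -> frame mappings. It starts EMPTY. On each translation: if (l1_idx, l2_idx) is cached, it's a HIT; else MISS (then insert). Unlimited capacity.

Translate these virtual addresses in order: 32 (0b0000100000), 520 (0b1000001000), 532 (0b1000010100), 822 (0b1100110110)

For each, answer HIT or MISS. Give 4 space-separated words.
vaddr=32: (0,2) not in TLB -> MISS, insert
vaddr=520: (4,0) not in TLB -> MISS, insert
vaddr=532: (4,1) not in TLB -> MISS, insert
vaddr=822: (6,3) not in TLB -> MISS, insert

Answer: MISS MISS MISS MISS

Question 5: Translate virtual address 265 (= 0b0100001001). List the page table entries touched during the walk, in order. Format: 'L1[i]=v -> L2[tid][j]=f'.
vaddr = 265 = 0b0100001001
Split: l1_idx=2, l2_idx=0, offset=9

Answer: L1[2]=1 -> L2[1][0]=5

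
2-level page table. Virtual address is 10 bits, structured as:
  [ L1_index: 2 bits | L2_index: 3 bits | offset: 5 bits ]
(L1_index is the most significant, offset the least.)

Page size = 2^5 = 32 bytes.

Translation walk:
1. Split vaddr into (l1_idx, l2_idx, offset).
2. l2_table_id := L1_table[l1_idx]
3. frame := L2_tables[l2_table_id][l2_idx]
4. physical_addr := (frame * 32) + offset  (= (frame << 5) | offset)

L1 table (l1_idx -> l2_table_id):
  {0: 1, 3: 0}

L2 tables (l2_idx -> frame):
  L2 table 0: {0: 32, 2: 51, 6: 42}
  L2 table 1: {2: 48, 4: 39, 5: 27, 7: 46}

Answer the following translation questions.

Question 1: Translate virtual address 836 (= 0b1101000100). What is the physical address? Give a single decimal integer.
Answer: 1636

Derivation:
vaddr = 836 = 0b1101000100
Split: l1_idx=3, l2_idx=2, offset=4
L1[3] = 0
L2[0][2] = 51
paddr = 51 * 32 + 4 = 1636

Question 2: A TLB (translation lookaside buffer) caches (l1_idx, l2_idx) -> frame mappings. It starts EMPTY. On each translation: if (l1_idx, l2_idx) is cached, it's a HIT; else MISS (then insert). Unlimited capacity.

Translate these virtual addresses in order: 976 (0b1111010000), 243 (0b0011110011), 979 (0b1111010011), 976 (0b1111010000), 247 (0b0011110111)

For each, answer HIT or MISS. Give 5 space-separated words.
Answer: MISS MISS HIT HIT HIT

Derivation:
vaddr=976: (3,6) not in TLB -> MISS, insert
vaddr=243: (0,7) not in TLB -> MISS, insert
vaddr=979: (3,6) in TLB -> HIT
vaddr=976: (3,6) in TLB -> HIT
vaddr=247: (0,7) in TLB -> HIT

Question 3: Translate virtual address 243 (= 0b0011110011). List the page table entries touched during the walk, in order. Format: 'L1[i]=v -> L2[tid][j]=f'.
Answer: L1[0]=1 -> L2[1][7]=46

Derivation:
vaddr = 243 = 0b0011110011
Split: l1_idx=0, l2_idx=7, offset=19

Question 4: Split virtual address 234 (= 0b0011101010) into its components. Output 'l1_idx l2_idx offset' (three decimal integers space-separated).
Answer: 0 7 10

Derivation:
vaddr = 234 = 0b0011101010
  top 2 bits -> l1_idx = 0
  next 3 bits -> l2_idx = 7
  bottom 5 bits -> offset = 10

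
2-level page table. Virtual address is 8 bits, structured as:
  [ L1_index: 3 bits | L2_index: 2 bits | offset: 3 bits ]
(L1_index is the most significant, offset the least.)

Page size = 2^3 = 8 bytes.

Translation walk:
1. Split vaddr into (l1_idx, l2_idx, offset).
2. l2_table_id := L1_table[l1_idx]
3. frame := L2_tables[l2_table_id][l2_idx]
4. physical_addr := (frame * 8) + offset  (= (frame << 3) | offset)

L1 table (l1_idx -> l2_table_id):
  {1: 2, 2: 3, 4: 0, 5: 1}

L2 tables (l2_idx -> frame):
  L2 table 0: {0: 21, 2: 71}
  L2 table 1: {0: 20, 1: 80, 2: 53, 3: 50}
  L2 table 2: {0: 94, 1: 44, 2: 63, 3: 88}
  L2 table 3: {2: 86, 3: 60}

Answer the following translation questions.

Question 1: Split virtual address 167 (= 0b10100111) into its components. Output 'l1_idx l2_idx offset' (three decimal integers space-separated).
Answer: 5 0 7

Derivation:
vaddr = 167 = 0b10100111
  top 3 bits -> l1_idx = 5
  next 2 bits -> l2_idx = 0
  bottom 3 bits -> offset = 7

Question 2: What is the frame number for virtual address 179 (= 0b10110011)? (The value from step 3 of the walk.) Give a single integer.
vaddr = 179: l1_idx=5, l2_idx=2
L1[5] = 1; L2[1][2] = 53

Answer: 53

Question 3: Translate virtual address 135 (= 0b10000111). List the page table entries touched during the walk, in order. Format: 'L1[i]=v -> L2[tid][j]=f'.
Answer: L1[4]=0 -> L2[0][0]=21

Derivation:
vaddr = 135 = 0b10000111
Split: l1_idx=4, l2_idx=0, offset=7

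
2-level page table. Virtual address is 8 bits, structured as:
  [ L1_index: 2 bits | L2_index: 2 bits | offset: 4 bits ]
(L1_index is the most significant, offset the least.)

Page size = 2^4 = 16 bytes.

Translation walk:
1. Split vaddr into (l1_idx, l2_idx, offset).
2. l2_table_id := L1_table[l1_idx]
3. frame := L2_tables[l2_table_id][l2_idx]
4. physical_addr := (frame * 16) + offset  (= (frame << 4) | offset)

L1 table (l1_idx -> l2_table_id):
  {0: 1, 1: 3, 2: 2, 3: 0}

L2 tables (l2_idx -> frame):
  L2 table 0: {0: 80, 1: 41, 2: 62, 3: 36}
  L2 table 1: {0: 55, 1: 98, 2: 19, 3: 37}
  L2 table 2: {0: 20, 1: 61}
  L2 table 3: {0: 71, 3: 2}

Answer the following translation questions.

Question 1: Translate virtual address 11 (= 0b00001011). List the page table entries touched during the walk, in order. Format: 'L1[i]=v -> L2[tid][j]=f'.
vaddr = 11 = 0b00001011
Split: l1_idx=0, l2_idx=0, offset=11

Answer: L1[0]=1 -> L2[1][0]=55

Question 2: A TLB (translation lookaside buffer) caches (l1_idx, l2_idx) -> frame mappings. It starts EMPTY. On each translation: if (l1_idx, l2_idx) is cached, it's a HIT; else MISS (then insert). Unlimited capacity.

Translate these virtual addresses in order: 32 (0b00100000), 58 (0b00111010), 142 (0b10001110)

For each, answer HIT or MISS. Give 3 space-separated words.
vaddr=32: (0,2) not in TLB -> MISS, insert
vaddr=58: (0,3) not in TLB -> MISS, insert
vaddr=142: (2,0) not in TLB -> MISS, insert

Answer: MISS MISS MISS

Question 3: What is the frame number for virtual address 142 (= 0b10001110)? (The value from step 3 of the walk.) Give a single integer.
Answer: 20

Derivation:
vaddr = 142: l1_idx=2, l2_idx=0
L1[2] = 2; L2[2][0] = 20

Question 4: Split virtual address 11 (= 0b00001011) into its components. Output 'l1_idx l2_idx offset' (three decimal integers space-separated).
vaddr = 11 = 0b00001011
  top 2 bits -> l1_idx = 0
  next 2 bits -> l2_idx = 0
  bottom 4 bits -> offset = 11

Answer: 0 0 11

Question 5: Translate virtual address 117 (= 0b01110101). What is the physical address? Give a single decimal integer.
vaddr = 117 = 0b01110101
Split: l1_idx=1, l2_idx=3, offset=5
L1[1] = 3
L2[3][3] = 2
paddr = 2 * 16 + 5 = 37

Answer: 37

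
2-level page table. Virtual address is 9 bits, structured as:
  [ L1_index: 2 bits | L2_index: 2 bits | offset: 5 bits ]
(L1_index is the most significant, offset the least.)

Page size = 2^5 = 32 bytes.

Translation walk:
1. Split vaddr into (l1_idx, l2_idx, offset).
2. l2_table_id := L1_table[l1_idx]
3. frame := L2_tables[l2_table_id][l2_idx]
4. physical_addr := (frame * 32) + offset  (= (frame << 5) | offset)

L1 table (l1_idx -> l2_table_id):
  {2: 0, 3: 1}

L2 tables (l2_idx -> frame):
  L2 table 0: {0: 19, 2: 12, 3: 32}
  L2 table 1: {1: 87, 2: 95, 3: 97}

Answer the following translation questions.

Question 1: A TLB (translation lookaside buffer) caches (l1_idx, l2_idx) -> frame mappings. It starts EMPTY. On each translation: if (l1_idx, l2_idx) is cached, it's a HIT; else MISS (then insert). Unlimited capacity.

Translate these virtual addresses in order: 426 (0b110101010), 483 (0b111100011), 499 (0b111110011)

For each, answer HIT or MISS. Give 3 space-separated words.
vaddr=426: (3,1) not in TLB -> MISS, insert
vaddr=483: (3,3) not in TLB -> MISS, insert
vaddr=499: (3,3) in TLB -> HIT

Answer: MISS MISS HIT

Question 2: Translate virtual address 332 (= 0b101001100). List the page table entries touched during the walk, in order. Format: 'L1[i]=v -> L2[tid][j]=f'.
Answer: L1[2]=0 -> L2[0][2]=12

Derivation:
vaddr = 332 = 0b101001100
Split: l1_idx=2, l2_idx=2, offset=12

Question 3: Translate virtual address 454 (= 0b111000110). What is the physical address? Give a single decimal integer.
Answer: 3046

Derivation:
vaddr = 454 = 0b111000110
Split: l1_idx=3, l2_idx=2, offset=6
L1[3] = 1
L2[1][2] = 95
paddr = 95 * 32 + 6 = 3046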